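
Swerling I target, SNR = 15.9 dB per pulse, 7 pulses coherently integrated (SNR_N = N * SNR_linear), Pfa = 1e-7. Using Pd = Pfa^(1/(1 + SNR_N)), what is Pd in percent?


SNR_lin = 10^(15.9/10) = 38.90451
SNR_N = 7 * 38.90451 = 272.33157
1/(1 + SNR_N) = 1/273.33157 = 0.0036586
Pd = (1e-7)^0.0036586 = 0.94274
Pd = 94.3%

94.3%


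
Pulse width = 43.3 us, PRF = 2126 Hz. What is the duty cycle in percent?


DC = 43.3e-6 * 2126 * 100 = 9.21%

9.21%


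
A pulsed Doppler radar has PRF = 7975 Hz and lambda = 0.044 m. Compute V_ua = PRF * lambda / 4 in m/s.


V_ua = 7975 * 0.044 / 4 = 87.7 m/s

87.7 m/s


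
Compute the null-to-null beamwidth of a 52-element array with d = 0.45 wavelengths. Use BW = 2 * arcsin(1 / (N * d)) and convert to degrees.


1/(N*d) = 1/(52*0.45) = 0.042735
BW = 2*arcsin(0.042735) = 4.9 degrees

4.9 degrees


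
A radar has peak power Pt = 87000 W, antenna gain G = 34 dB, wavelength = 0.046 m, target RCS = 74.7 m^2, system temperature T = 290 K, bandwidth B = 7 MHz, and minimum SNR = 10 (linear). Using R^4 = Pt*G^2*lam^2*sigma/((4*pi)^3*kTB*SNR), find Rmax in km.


G_lin = 10^(34/10) = 2511.886432
R^4 = 87000 * 2511.886432^2 * 0.046^2 * 74.7 / ((4*pi)^3 * 1.38e-23 * 290 * 7000000.0 * 10)
R^4 = 1.56081e20 m^4
R_max = (1.56081e20)^(1/4) = 111773.2 m = 111.8 km

111.8 km


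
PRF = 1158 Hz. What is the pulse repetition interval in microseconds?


PRI = 1/1158 = 0.0008635579 s = 863.6 us

863.6 us


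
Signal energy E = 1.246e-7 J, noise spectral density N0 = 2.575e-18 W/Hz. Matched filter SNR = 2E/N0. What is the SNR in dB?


SNR_lin = 2 * 1.246e-7 / 2.575e-18 = 9.678e10
SNR_dB = 10*log10(9.678e10) = 109.9 dB

109.9 dB


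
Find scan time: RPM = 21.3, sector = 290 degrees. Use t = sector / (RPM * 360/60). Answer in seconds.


t = 290 / (21.3 * 360) * 60 = 2.27 s

2.27 s


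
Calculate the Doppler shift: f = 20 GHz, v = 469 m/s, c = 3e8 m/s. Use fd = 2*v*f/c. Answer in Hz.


fd = 2 * 469 * 20000000000.0 / 3e8 = 62533.3 Hz

62533.3 Hz


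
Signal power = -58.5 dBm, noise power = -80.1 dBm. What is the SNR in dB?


SNR = -58.5 - (-80.1) = 21.6 dB

21.6 dB


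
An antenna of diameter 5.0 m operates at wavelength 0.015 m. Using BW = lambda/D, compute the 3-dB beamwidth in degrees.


BW_rad = 0.015 / 5.0 = 0.003
BW_deg = 0.17 degrees

0.17 degrees


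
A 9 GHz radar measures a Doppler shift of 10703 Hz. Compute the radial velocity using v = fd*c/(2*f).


v = 10703 * 3e8 / (2 * 9000000000.0) = 178.4 m/s

178.4 m/s


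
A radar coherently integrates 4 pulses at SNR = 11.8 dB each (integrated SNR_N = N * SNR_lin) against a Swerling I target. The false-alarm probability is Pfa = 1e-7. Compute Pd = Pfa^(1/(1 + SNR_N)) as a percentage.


SNR_lin = 10^(11.8/10) = 15.13561
SNR_N = 4 * 15.13561 = 60.54244
1/(1 + SNR_N) = 1/61.54244 = 0.0162489
Pd = (1e-7)^0.0162489 = 0.76959
Pd = 77.0%

77.0%


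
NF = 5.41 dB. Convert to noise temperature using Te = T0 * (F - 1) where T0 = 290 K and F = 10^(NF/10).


NF_lin = 10^(5.41/10) = 3.475362
Te = 290 * (3.475362 - 1) = 717.9 K

717.9 K


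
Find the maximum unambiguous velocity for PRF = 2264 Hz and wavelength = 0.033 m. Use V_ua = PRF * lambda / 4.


V_ua = 2264 * 0.033 / 4 = 18.7 m/s

18.7 m/s


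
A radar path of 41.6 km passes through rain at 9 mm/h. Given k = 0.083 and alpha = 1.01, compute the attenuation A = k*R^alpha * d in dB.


gamma = 0.083 * 9^1.01 = 0.763595 dB/km
A = 0.763595 * 41.6 = 31.77 dB

31.77 dB


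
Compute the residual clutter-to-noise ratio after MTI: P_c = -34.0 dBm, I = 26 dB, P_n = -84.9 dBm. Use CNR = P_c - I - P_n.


CNR = -34.0 - 26 - (-84.9) = 24.9 dB

24.9 dB


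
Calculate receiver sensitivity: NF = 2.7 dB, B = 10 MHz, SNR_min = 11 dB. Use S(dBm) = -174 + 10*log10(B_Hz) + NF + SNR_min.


10*log10(10000000.0) = 70.0
S = -174 + 70.0 + 2.7 + 11 = -90.3 dBm

-90.3 dBm


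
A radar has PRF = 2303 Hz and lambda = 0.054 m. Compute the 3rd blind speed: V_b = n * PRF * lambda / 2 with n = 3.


V_blind = 3 * 2303 * 0.054 / 2 = 186.5 m/s

186.5 m/s


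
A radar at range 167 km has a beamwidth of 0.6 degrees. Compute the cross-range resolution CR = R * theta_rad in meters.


BW_rad = 0.010471976
CR = 167000 * 0.010471976 = 1748.8 m

1748.8 m


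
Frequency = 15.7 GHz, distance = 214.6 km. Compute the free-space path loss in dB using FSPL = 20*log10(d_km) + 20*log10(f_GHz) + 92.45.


20*log10(214.6) = 46.63
20*log10(15.7) = 23.92
FSPL = 163.0 dB

163.0 dB


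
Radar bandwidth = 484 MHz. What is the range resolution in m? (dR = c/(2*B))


dR = 3e8 / (2 * 484000000.0) = 0.31 m

0.31 m


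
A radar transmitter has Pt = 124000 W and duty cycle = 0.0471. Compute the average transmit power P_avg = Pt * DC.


P_avg = 124000 * 0.0471 = 5840.4 W

5840.4 W


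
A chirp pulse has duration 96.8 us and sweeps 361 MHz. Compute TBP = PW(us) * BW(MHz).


TBP = 96.8 * 361 = 34944.8

34944.8


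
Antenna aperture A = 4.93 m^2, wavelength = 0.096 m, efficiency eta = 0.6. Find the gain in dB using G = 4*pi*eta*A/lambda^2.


G_linear = 4*pi*0.6*4.93/0.096^2 = 4033.35
G_dB = 10*log10(4033.35) = 36.1 dB

36.1 dB


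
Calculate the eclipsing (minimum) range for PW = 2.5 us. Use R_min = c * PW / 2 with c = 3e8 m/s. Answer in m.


R_min = 3e8 * 2.5e-6 / 2 = 375.0 m

375.0 m


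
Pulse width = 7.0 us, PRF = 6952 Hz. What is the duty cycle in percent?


DC = 7.0e-6 * 6952 * 100 = 4.87%

4.87%


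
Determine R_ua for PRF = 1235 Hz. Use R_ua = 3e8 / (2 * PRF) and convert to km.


R_ua = 3e8 / (2 * 1235) = 121457.5 m = 121.5 km

121.5 km


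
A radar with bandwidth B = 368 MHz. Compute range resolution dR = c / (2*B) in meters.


dR = 3e8 / (2 * 368000000.0) = 0.41 m

0.41 m


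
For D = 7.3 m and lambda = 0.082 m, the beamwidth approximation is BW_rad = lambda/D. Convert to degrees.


BW_rad = 0.082 / 7.3 = 0.011233
BW_deg = 0.64 degrees

0.64 degrees


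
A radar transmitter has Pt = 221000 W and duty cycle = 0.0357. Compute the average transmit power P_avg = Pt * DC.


P_avg = 221000 * 0.0357 = 7889.7 W

7889.7 W


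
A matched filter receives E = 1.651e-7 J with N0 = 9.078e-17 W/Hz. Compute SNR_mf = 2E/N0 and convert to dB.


SNR_lin = 2 * 1.651e-7 / 9.078e-17 = 3.637e9
SNR_dB = 10*log10(3.637e9) = 95.6 dB

95.6 dB


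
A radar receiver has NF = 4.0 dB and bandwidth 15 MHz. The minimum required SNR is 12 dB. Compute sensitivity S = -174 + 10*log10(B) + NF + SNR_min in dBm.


10*log10(15000000.0) = 71.76
S = -174 + 71.76 + 4.0 + 12 = -86.2 dBm

-86.2 dBm


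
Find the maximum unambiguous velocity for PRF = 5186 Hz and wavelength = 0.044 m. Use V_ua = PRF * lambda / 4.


V_ua = 5186 * 0.044 / 4 = 57.0 m/s

57.0 m/s


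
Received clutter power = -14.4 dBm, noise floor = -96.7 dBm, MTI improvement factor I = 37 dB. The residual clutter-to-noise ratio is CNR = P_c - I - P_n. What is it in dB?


CNR = -14.4 - 37 - (-96.7) = 45.3 dB

45.3 dB


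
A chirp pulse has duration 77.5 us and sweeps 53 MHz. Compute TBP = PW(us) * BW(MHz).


TBP = 77.5 * 53 = 4107.5

4107.5


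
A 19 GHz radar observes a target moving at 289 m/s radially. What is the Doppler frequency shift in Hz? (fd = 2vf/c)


fd = 2 * 289 * 19000000000.0 / 3e8 = 36606.7 Hz

36606.7 Hz


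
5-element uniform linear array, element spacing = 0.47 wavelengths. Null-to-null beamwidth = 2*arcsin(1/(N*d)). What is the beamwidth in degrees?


1/(N*d) = 1/(5*0.47) = 0.425532
BW = 2*arcsin(0.425532) = 50.4 degrees

50.4 degrees


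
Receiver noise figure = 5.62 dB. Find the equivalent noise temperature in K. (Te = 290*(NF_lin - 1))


NF_lin = 10^(5.62/10) = 3.647539
Te = 290 * (3.647539 - 1) = 767.8 K

767.8 K


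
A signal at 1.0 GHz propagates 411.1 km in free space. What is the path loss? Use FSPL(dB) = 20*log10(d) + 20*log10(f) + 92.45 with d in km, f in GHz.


20*log10(411.1) = 52.28
20*log10(1.0) = 0.0
FSPL = 144.7 dB

144.7 dB


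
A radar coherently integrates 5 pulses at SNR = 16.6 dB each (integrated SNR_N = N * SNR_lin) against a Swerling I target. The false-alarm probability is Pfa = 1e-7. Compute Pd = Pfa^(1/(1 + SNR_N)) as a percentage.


SNR_lin = 10^(16.6/10) = 45.70882
SNR_N = 5 * 45.70882 = 228.5441
1/(1 + SNR_N) = 1/229.5441 = 0.0043565
Pd = (1e-7)^0.0043565 = 0.93219
Pd = 93.2%

93.2%


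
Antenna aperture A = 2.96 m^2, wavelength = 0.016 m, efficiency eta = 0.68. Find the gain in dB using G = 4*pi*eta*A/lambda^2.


G_linear = 4*pi*0.68*2.96/0.016^2 = 98803.09
G_dB = 10*log10(98803.09) = 49.9 dB

49.9 dB


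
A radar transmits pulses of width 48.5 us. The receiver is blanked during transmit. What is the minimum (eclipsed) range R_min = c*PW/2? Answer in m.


R_min = 3e8 * 48.5e-6 / 2 = 7275.0 m

7275.0 m


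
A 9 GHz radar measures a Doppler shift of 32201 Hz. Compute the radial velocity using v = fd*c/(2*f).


v = 32201 * 3e8 / (2 * 9000000000.0) = 536.7 m/s

536.7 m/s


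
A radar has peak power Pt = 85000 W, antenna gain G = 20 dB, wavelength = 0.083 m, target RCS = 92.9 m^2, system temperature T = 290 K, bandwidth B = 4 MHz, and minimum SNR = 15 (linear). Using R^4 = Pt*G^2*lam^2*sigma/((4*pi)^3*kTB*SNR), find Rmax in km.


G_lin = 10^(20/10) = 100.0
R^4 = 85000 * 100.0^2 * 0.083^2 * 92.9 / ((4*pi)^3 * 1.38e-23 * 290 * 4000000.0 * 15)
R^4 = 1.14165e18 m^4
R_max = (1.14165e18)^(1/4) = 32687.6 m = 32.7 km

32.7 km


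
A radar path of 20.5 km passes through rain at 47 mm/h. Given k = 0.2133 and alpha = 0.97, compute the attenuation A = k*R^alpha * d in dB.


gamma = 0.2133 * 47^0.97 = 8.931528 dB/km
A = 8.931528 * 20.5 = 183.1 dB

183.1 dB


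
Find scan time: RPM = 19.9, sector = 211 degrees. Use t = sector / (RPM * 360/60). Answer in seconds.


t = 211 / (19.9 * 360) * 60 = 1.77 s

1.77 s


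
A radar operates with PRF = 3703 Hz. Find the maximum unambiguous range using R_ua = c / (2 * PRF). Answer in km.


R_ua = 3e8 / (2 * 3703) = 40507.7 m = 40.5 km

40.5 km


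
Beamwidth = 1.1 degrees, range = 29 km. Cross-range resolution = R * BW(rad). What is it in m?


BW_rad = 0.019198622
CR = 29000 * 0.019198622 = 556.8 m

556.8 m


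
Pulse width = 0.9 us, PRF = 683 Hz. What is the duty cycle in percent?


DC = 0.9e-6 * 683 * 100 = 0.06%

0.06%


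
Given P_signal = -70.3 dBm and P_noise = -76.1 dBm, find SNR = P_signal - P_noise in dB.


SNR = -70.3 - (-76.1) = 5.8 dB

5.8 dB


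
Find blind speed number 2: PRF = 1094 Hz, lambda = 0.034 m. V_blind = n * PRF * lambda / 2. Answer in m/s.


V_blind = 2 * 1094 * 0.034 / 2 = 37.2 m/s

37.2 m/s


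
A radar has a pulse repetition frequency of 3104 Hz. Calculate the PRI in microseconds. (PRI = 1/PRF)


PRI = 1/3104 = 0.0003221649 s = 322.2 us

322.2 us


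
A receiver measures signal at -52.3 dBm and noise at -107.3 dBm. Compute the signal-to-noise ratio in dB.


SNR = -52.3 - (-107.3) = 55.0 dB

55.0 dB


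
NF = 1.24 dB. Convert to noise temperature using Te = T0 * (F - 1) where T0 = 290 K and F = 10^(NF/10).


NF_lin = 10^(1.24/10) = 1.330454
Te = 290 * (1.330454 - 1) = 95.8 K

95.8 K


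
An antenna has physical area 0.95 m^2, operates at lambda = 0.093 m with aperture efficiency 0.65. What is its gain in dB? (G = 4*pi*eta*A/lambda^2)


G_linear = 4*pi*0.65*0.95/0.093^2 = 897.18
G_dB = 10*log10(897.18) = 29.5 dB

29.5 dB


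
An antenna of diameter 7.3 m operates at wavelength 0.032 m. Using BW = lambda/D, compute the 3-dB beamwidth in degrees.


BW_rad = 0.032 / 7.3 = 0.004384
BW_deg = 0.25 degrees

0.25 degrees


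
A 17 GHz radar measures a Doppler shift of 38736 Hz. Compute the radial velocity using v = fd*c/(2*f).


v = 38736 * 3e8 / (2 * 17000000000.0) = 341.8 m/s

341.8 m/s


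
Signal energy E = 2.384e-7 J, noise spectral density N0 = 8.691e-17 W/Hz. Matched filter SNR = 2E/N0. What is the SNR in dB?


SNR_lin = 2 * 2.384e-7 / 8.691e-17 = 5.486e9
SNR_dB = 10*log10(5.486e9) = 97.4 dB

97.4 dB


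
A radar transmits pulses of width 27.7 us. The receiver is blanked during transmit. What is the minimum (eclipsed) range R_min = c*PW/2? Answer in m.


R_min = 3e8 * 27.7e-6 / 2 = 4155.0 m

4155.0 m


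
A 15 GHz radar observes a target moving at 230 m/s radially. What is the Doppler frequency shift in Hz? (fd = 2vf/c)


fd = 2 * 230 * 15000000000.0 / 3e8 = 23000.0 Hz

23000.0 Hz


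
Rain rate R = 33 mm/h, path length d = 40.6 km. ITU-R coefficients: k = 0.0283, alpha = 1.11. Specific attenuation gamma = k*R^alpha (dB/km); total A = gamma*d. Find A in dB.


gamma = 0.0283 * 33^1.11 = 1.371946 dB/km
A = 1.371946 * 40.6 = 55.7 dB

55.7 dB


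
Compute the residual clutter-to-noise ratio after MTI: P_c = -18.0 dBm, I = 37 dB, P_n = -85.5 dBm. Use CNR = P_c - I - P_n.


CNR = -18.0 - 37 - (-85.5) = 30.5 dB

30.5 dB


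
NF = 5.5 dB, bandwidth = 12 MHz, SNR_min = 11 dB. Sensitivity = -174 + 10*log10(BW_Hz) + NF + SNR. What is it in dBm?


10*log10(12000000.0) = 70.79
S = -174 + 70.79 + 5.5 + 11 = -86.7 dBm

-86.7 dBm


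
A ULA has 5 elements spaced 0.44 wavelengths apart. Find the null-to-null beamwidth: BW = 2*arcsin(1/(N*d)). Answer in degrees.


1/(N*d) = 1/(5*0.44) = 0.454545
BW = 2*arcsin(0.454545) = 54.1 degrees

54.1 degrees


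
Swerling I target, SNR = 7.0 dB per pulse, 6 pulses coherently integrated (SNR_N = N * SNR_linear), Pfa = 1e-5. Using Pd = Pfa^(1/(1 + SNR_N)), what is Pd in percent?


SNR_lin = 10^(7.0/10) = 5.01187
SNR_N = 6 * 5.01187 = 30.07122
1/(1 + SNR_N) = 1/31.07122 = 0.0321841
Pd = (1e-5)^0.0321841 = 0.69037
Pd = 69.0%

69.0%


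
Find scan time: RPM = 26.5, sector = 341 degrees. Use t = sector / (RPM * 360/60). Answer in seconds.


t = 341 / (26.5 * 360) * 60 = 2.14 s

2.14 s


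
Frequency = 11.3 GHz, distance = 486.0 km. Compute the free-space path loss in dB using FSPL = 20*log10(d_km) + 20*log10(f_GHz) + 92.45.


20*log10(486.0) = 53.73
20*log10(11.3) = 21.06
FSPL = 167.2 dB

167.2 dB


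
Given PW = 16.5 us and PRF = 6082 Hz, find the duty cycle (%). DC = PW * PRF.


DC = 16.5e-6 * 6082 * 100 = 10.04%

10.04%


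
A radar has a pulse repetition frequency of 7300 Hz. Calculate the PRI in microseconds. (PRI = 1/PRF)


PRI = 1/7300 = 0.0001369863 s = 137.0 us

137.0 us


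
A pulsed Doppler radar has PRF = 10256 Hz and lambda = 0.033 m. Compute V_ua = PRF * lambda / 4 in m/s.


V_ua = 10256 * 0.033 / 4 = 84.6 m/s

84.6 m/s


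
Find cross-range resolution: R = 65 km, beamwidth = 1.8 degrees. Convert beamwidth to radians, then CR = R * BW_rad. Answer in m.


BW_rad = 0.031415927
CR = 65000 * 0.031415927 = 2042.0 m

2042.0 m


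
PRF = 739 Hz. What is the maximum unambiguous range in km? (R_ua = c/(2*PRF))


R_ua = 3e8 / (2 * 739) = 202977.0 m = 203.0 km

203.0 km


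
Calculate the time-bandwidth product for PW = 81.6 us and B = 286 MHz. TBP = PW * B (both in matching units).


TBP = 81.6 * 286 = 23337.6

23337.6


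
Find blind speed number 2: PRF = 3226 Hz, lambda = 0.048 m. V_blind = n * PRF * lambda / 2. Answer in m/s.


V_blind = 2 * 3226 * 0.048 / 2 = 154.8 m/s

154.8 m/s


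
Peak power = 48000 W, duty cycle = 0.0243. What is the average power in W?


P_avg = 48000 * 0.0243 = 1166.4 W

1166.4 W


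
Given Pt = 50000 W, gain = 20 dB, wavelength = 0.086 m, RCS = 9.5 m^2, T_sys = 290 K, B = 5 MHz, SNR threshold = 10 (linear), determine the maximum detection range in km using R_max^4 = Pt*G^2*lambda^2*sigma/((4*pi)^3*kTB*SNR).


G_lin = 10^(20/10) = 100.0
R^4 = 50000 * 100.0^2 * 0.086^2 * 9.5 / ((4*pi)^3 * 1.38e-23 * 290 * 5000000.0 * 10)
R^4 = 8.84736e16 m^4
R_max = (8.84736e16)^(1/4) = 17246.6 m = 17.2 km

17.2 km


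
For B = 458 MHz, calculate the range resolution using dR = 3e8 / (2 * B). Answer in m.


dR = 3e8 / (2 * 458000000.0) = 0.33 m

0.33 m


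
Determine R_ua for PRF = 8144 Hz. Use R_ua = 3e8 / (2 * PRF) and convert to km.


R_ua = 3e8 / (2 * 8144) = 18418.5 m = 18.4 km

18.4 km


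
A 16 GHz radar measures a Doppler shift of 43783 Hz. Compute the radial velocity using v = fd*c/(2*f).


v = 43783 * 3e8 / (2 * 16000000000.0) = 410.5 m/s

410.5 m/s


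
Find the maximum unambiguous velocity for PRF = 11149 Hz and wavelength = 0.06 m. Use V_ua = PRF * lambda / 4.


V_ua = 11149 * 0.06 / 4 = 167.2 m/s

167.2 m/s


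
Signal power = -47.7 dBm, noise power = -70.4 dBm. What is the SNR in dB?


SNR = -47.7 - (-70.4) = 22.7 dB

22.7 dB


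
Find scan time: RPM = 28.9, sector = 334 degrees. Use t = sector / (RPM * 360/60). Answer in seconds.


t = 334 / (28.9 * 360) * 60 = 1.93 s

1.93 s


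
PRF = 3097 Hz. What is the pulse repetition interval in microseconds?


PRI = 1/3097 = 0.0003228931 s = 322.9 us

322.9 us


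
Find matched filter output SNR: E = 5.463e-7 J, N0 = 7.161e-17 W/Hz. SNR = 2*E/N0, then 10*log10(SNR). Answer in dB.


SNR_lin = 2 * 5.463e-7 / 7.161e-17 = 1.526e10
SNR_dB = 10*log10(1.526e10) = 101.8 dB

101.8 dB


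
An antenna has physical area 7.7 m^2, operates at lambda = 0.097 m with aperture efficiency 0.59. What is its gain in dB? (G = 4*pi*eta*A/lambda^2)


G_linear = 4*pi*0.59*7.7/0.097^2 = 6067.49
G_dB = 10*log10(6067.49) = 37.8 dB

37.8 dB


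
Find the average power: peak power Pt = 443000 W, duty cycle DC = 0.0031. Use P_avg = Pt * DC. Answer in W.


P_avg = 443000 * 0.0031 = 1373.3 W

1373.3 W


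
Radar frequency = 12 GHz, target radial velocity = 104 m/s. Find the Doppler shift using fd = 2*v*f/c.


fd = 2 * 104 * 12000000000.0 / 3e8 = 8320.0 Hz

8320.0 Hz


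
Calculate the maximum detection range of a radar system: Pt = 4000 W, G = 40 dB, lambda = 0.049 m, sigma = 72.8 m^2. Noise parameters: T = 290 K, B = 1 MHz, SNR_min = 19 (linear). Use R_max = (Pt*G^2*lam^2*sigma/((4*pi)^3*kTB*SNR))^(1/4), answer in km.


G_lin = 10^(40/10) = 10000.0
R^4 = 4000 * 10000.0^2 * 0.049^2 * 72.8 / ((4*pi)^3 * 1.38e-23 * 290 * 1000000.0 * 19)
R^4 = 4.63365e20 m^4
R_max = (4.63365e20)^(1/4) = 146717.1 m = 146.7 km

146.7 km


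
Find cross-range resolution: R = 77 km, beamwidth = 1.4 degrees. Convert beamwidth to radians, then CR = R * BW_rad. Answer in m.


BW_rad = 0.02443461
CR = 77000 * 0.02443461 = 1881.5 m

1881.5 m


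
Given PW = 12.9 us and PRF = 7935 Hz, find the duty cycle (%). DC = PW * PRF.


DC = 12.9e-6 * 7935 * 100 = 10.24%

10.24%


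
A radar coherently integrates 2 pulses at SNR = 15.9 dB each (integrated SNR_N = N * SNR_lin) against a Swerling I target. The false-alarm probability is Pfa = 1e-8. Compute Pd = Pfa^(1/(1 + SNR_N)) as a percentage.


SNR_lin = 10^(15.9/10) = 38.90451
SNR_N = 2 * 38.90451 = 77.80902
1/(1 + SNR_N) = 1/78.80902 = 0.0126889
Pd = (1e-8)^0.0126889 = 0.79157
Pd = 79.2%

79.2%


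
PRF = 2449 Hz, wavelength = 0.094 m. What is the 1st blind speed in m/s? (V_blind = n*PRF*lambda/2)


V_blind = 1 * 2449 * 0.094 / 2 = 115.1 m/s

115.1 m/s


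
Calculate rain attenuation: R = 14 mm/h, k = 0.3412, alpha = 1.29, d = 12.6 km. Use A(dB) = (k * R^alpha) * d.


gamma = 0.3412 * 14^1.29 = 10.26867 dB/km
A = 10.26867 * 12.6 = 129.39 dB

129.39 dB


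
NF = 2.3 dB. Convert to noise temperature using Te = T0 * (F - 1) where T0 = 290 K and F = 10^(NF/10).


NF_lin = 10^(2.3/10) = 1.698244
Te = 290 * (1.698244 - 1) = 202.5 K

202.5 K


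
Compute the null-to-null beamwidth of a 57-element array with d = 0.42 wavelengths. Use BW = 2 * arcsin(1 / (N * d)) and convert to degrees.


1/(N*d) = 1/(57*0.42) = 0.041771
BW = 2*arcsin(0.041771) = 4.8 degrees

4.8 degrees


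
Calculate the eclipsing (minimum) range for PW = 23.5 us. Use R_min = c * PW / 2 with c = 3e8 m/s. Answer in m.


R_min = 3e8 * 23.5e-6 / 2 = 3525.0 m

3525.0 m


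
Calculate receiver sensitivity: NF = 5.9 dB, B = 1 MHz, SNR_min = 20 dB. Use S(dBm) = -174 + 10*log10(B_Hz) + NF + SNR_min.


10*log10(1000000.0) = 60.0
S = -174 + 60.0 + 5.9 + 20 = -88.1 dBm

-88.1 dBm


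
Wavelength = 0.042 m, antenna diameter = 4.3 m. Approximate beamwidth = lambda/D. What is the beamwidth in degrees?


BW_rad = 0.042 / 4.3 = 0.009767
BW_deg = 0.56 degrees

0.56 degrees


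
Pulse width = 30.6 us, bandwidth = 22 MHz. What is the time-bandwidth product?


TBP = 30.6 * 22 = 673.2

673.2


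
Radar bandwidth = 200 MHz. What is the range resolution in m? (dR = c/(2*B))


dR = 3e8 / (2 * 200000000.0) = 0.75 m

0.75 m


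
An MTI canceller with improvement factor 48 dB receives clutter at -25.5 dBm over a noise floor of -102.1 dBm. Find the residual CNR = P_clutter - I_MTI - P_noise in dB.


CNR = -25.5 - 48 - (-102.1) = 28.6 dB

28.6 dB


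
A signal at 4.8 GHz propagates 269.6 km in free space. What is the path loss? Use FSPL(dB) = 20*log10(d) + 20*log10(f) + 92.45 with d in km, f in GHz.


20*log10(269.6) = 48.61
20*log10(4.8) = 13.62
FSPL = 154.7 dB

154.7 dB


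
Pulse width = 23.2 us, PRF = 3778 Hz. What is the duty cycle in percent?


DC = 23.2e-6 * 3778 * 100 = 8.76%

8.76%


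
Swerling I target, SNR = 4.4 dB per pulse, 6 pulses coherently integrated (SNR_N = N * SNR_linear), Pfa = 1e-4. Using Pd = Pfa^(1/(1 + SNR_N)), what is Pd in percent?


SNR_lin = 10^(4.4/10) = 2.75423
SNR_N = 6 * 2.75423 = 16.52538
1/(1 + SNR_N) = 1/17.52538 = 0.0570601
Pd = (1e-4)^0.0570601 = 0.59123
Pd = 59.1%

59.1%


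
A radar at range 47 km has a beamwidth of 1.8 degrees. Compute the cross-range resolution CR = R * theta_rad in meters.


BW_rad = 0.031415927
CR = 47000 * 0.031415927 = 1476.5 m

1476.5 m


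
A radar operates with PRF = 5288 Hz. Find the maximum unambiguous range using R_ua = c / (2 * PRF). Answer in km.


R_ua = 3e8 / (2 * 5288) = 28366.1 m = 28.4 km

28.4 km


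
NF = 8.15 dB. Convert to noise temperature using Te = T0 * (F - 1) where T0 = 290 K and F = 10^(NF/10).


NF_lin = 10^(8.15/10) = 6.531306
Te = 290 * (6.531306 - 1) = 1604.1 K

1604.1 K


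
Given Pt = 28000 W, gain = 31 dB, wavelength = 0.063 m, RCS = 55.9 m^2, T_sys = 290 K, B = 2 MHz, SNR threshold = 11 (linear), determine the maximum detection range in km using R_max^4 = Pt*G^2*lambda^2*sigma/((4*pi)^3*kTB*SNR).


G_lin = 10^(31/10) = 1258.925412
R^4 = 28000 * 1258.925412^2 * 0.063^2 * 55.9 / ((4*pi)^3 * 1.38e-23 * 290 * 2000000.0 * 11)
R^4 = 5.63536e19 m^4
R_max = (5.63536e19)^(1/4) = 86642.4 m = 86.6 km

86.6 km


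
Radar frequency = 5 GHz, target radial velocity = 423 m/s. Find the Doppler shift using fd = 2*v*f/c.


fd = 2 * 423 * 5000000000.0 / 3e8 = 14100.0 Hz

14100.0 Hz


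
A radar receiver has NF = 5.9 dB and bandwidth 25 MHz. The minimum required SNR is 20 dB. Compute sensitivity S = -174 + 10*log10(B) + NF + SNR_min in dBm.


10*log10(25000000.0) = 73.98
S = -174 + 73.98 + 5.9 + 20 = -74.1 dBm

-74.1 dBm


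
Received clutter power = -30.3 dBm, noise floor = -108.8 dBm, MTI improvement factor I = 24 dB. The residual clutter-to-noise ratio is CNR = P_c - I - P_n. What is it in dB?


CNR = -30.3 - 24 - (-108.8) = 54.5 dB

54.5 dB


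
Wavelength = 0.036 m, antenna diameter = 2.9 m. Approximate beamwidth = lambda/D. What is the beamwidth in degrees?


BW_rad = 0.036 / 2.9 = 0.012414
BW_deg = 0.71 degrees

0.71 degrees


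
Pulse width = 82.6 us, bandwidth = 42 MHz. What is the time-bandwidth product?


TBP = 82.6 * 42 = 3469.2

3469.2


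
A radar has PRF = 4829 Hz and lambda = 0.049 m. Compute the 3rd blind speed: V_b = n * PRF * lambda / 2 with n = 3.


V_blind = 3 * 4829 * 0.049 / 2 = 354.9 m/s

354.9 m/s


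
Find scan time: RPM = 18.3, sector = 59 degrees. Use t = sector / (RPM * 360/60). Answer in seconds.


t = 59 / (18.3 * 360) * 60 = 0.54 s

0.54 s


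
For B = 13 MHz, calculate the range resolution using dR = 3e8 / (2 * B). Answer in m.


dR = 3e8 / (2 * 13000000.0) = 11.54 m

11.54 m


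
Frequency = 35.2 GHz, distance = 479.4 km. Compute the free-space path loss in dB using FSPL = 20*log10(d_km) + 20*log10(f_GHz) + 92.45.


20*log10(479.4) = 53.61
20*log10(35.2) = 30.93
FSPL = 177.0 dB

177.0 dB


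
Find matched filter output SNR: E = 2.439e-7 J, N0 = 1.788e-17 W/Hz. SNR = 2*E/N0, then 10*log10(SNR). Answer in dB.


SNR_lin = 2 * 2.439e-7 / 1.788e-17 = 2.728e10
SNR_dB = 10*log10(2.728e10) = 104.4 dB

104.4 dB


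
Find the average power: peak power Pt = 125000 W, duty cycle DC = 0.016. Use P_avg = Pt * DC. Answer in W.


P_avg = 125000 * 0.016 = 2000.0 W

2000.0 W


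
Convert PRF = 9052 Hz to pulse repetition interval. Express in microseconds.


PRI = 1/9052 = 0.0001104728 s = 110.5 us

110.5 us


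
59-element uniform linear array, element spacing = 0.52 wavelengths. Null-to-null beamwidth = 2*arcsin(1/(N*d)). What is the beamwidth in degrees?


1/(N*d) = 1/(59*0.52) = 0.032595
BW = 2*arcsin(0.032595) = 3.7 degrees

3.7 degrees


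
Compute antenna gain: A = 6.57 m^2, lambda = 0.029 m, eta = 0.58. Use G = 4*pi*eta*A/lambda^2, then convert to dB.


G_linear = 4*pi*0.58*6.57/0.029^2 = 56938.66
G_dB = 10*log10(56938.66) = 47.6 dB

47.6 dB


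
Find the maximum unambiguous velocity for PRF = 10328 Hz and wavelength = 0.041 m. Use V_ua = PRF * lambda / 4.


V_ua = 10328 * 0.041 / 4 = 105.9 m/s

105.9 m/s


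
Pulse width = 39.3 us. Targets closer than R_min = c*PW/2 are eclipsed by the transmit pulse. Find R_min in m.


R_min = 3e8 * 39.3e-6 / 2 = 5895.0 m

5895.0 m


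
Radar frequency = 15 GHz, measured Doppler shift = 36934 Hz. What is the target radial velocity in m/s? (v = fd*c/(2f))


v = 36934 * 3e8 / (2 * 15000000000.0) = 369.3 m/s

369.3 m/s


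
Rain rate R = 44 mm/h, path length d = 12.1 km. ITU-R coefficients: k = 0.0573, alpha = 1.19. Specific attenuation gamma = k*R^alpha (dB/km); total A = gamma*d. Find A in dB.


gamma = 0.0573 * 44^1.19 = 5.174439 dB/km
A = 5.174439 * 12.1 = 62.61 dB

62.61 dB


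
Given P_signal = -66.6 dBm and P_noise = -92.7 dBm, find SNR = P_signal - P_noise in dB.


SNR = -66.6 - (-92.7) = 26.1 dB

26.1 dB


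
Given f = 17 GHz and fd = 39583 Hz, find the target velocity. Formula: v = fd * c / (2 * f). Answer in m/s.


v = 39583 * 3e8 / (2 * 17000000000.0) = 349.3 m/s

349.3 m/s


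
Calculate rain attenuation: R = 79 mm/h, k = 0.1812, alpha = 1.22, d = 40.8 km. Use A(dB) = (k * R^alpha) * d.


gamma = 0.1812 * 79^1.22 = 37.433742 dB/km
A = 37.433742 * 40.8 = 1527.3 dB

1527.3 dB


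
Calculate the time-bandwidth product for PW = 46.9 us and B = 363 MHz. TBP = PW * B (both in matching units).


TBP = 46.9 * 363 = 17024.7

17024.7


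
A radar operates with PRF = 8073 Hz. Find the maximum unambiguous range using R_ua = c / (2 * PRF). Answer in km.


R_ua = 3e8 / (2 * 8073) = 18580.5 m = 18.6 km

18.6 km


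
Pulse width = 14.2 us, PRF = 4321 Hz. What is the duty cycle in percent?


DC = 14.2e-6 * 4321 * 100 = 6.14%

6.14%


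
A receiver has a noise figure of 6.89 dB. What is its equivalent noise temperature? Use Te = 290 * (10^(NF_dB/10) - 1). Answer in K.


NF_lin = 10^(6.89/10) = 4.886524
Te = 290 * (4.886524 - 1) = 1127.1 K

1127.1 K


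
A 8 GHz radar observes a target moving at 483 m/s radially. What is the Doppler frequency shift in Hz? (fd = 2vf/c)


fd = 2 * 483 * 8000000000.0 / 3e8 = 25760.0 Hz

25760.0 Hz


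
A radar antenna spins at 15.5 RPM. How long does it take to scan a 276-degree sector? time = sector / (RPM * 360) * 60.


t = 276 / (15.5 * 360) * 60 = 2.97 s

2.97 s


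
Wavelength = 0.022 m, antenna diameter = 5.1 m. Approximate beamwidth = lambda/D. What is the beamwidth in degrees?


BW_rad = 0.022 / 5.1 = 0.004314
BW_deg = 0.25 degrees

0.25 degrees


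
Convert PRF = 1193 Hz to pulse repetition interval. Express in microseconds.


PRI = 1/1193 = 0.000838223 s = 838.2 us

838.2 us


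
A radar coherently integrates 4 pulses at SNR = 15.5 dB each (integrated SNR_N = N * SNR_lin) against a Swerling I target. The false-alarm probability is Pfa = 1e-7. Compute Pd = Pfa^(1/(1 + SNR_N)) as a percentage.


SNR_lin = 10^(15.5/10) = 35.48134
SNR_N = 4 * 35.48134 = 141.92536
1/(1 + SNR_N) = 1/142.92536 = 0.0069967
Pd = (1e-7)^0.0069967 = 0.89335
Pd = 89.3%

89.3%


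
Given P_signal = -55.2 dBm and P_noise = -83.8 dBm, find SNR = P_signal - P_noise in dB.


SNR = -55.2 - (-83.8) = 28.6 dB

28.6 dB


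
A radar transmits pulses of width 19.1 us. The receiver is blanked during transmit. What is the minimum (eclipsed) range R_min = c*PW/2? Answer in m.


R_min = 3e8 * 19.1e-6 / 2 = 2865.0 m

2865.0 m


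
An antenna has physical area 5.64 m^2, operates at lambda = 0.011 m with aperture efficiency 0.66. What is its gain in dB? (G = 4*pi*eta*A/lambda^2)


G_linear = 4*pi*0.66*5.64/0.011^2 = 386587.26
G_dB = 10*log10(386587.26) = 55.9 dB

55.9 dB


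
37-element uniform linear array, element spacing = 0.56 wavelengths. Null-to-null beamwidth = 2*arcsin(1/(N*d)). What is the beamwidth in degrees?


1/(N*d) = 1/(37*0.56) = 0.048263
BW = 2*arcsin(0.048263) = 5.5 degrees

5.5 degrees


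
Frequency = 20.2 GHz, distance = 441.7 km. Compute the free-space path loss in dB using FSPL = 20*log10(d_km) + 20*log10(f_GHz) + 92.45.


20*log10(441.7) = 52.9
20*log10(20.2) = 26.11
FSPL = 171.5 dB

171.5 dB


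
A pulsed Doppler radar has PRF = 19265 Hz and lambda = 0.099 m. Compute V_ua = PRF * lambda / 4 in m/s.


V_ua = 19265 * 0.099 / 4 = 476.8 m/s

476.8 m/s


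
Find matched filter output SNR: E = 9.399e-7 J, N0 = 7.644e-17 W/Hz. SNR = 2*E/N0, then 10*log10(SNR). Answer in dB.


SNR_lin = 2 * 9.399e-7 / 7.644e-17 = 2.459e10
SNR_dB = 10*log10(2.459e10) = 103.9 dB

103.9 dB


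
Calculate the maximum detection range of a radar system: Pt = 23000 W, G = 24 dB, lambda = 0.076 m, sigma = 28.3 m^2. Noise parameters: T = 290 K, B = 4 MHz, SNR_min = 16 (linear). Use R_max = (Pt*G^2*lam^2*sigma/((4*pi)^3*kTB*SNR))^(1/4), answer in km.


G_lin = 10^(24/10) = 251.188643
R^4 = 23000 * 251.188643^2 * 0.076^2 * 28.3 / ((4*pi)^3 * 1.38e-23 * 290 * 4000000.0 * 16)
R^4 = 4.66718e17 m^4
R_max = (4.66718e17)^(1/4) = 26137.5 m = 26.1 km

26.1 km


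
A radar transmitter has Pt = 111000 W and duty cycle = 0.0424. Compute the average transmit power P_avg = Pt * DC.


P_avg = 111000 * 0.0424 = 4706.4 W

4706.4 W


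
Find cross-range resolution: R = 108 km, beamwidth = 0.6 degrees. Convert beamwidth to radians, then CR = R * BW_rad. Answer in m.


BW_rad = 0.010471976
CR = 108000 * 0.010471976 = 1131.0 m

1131.0 m


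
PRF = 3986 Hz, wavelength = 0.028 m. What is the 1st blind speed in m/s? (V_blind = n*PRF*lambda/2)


V_blind = 1 * 3986 * 0.028 / 2 = 55.8 m/s

55.8 m/s


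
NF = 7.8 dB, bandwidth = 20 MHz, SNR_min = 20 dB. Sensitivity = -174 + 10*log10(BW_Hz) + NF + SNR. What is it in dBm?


10*log10(20000000.0) = 73.01
S = -174 + 73.01 + 7.8 + 20 = -73.2 dBm

-73.2 dBm


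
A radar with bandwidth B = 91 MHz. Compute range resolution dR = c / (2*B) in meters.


dR = 3e8 / (2 * 91000000.0) = 1.65 m

1.65 m


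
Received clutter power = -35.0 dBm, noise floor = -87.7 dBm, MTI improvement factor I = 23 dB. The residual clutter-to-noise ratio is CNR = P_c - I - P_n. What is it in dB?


CNR = -35.0 - 23 - (-87.7) = 29.7 dB

29.7 dB


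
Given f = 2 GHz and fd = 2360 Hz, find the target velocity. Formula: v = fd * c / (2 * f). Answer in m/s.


v = 2360 * 3e8 / (2 * 2000000000.0) = 177.0 m/s

177.0 m/s


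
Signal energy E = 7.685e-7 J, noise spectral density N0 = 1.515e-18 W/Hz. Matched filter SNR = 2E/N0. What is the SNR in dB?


SNR_lin = 2 * 7.685e-7 / 1.515e-18 = 1.015e12
SNR_dB = 10*log10(1.015e12) = 120.1 dB

120.1 dB


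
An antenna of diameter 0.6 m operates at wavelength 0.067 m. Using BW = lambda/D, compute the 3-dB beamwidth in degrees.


BW_rad = 0.067 / 0.6 = 0.111667
BW_deg = 6.4 degrees

6.4 degrees


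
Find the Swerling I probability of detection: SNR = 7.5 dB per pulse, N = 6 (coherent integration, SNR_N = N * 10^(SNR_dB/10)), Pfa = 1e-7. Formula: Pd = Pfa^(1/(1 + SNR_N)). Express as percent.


SNR_lin = 10^(7.5/10) = 5.62341
SNR_N = 6 * 5.62341 = 33.74046
1/(1 + SNR_N) = 1/34.74046 = 0.0287849
Pd = (1e-7)^0.0287849 = 0.62879
Pd = 62.9%

62.9%


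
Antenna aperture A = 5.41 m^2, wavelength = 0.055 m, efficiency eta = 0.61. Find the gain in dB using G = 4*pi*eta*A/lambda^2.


G_linear = 4*pi*0.61*5.41/0.055^2 = 13709.18
G_dB = 10*log10(13709.18) = 41.4 dB

41.4 dB


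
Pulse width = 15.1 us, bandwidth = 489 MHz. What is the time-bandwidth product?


TBP = 15.1 * 489 = 7383.9

7383.9


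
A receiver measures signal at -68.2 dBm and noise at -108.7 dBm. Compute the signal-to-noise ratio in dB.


SNR = -68.2 - (-108.7) = 40.5 dB

40.5 dB


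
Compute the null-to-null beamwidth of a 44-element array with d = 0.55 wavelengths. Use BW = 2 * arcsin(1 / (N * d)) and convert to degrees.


1/(N*d) = 1/(44*0.55) = 0.041322
BW = 2*arcsin(0.041322) = 4.7 degrees

4.7 degrees


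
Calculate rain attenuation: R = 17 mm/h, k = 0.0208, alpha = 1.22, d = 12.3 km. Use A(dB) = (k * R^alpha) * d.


gamma = 0.0208 * 17^1.22 = 0.659494 dB/km
A = 0.659494 * 12.3 = 8.11 dB

8.11 dB


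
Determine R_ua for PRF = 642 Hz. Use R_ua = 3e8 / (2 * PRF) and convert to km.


R_ua = 3e8 / (2 * 642) = 233644.9 m = 233.6 km

233.6 km


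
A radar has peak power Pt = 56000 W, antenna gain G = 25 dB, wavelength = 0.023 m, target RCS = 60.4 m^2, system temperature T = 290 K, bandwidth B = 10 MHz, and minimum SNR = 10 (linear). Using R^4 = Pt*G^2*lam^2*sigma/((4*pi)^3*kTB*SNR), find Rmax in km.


G_lin = 10^(25/10) = 316.227766
R^4 = 56000 * 316.227766^2 * 0.023^2 * 60.4 / ((4*pi)^3 * 1.38e-23 * 290 * 10000000.0 * 10)
R^4 = 2.25307e17 m^4
R_max = (2.25307e17)^(1/4) = 21786.8 m = 21.8 km

21.8 km


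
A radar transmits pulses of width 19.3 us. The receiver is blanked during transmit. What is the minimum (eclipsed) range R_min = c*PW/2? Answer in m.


R_min = 3e8 * 19.3e-6 / 2 = 2895.0 m

2895.0 m


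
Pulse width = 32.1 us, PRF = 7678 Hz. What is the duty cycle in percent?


DC = 32.1e-6 * 7678 * 100 = 24.65%

24.65%


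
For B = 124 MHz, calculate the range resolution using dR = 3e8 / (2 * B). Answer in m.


dR = 3e8 / (2 * 124000000.0) = 1.21 m

1.21 m


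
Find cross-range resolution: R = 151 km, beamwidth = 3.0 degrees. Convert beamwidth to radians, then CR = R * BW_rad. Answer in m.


BW_rad = 0.052359878
CR = 151000 * 0.052359878 = 7906.3 m

7906.3 m


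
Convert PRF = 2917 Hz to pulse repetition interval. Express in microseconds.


PRI = 1/2917 = 0.000342818 s = 342.8 us

342.8 us


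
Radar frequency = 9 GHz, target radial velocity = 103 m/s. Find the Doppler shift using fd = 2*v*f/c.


fd = 2 * 103 * 9000000000.0 / 3e8 = 6180.0 Hz

6180.0 Hz


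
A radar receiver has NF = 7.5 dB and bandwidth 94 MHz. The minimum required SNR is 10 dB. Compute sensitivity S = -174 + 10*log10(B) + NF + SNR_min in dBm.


10*log10(94000000.0) = 79.73
S = -174 + 79.73 + 7.5 + 10 = -76.8 dBm

-76.8 dBm


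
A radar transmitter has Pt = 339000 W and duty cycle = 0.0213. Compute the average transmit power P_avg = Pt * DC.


P_avg = 339000 * 0.0213 = 7220.7 W

7220.7 W


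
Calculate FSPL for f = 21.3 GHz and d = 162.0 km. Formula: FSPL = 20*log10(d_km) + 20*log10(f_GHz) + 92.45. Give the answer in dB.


20*log10(162.0) = 44.19
20*log10(21.3) = 26.57
FSPL = 163.2 dB

163.2 dB


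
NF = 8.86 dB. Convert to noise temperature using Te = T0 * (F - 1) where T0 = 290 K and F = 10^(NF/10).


NF_lin = 10^(8.86/10) = 7.691304
Te = 290 * (7.691304 - 1) = 1940.5 K

1940.5 K


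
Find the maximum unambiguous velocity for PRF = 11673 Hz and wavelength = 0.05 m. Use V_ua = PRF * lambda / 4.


V_ua = 11673 * 0.05 / 4 = 145.9 m/s

145.9 m/s


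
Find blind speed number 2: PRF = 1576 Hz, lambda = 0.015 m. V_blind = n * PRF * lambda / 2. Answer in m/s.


V_blind = 2 * 1576 * 0.015 / 2 = 23.6 m/s

23.6 m/s


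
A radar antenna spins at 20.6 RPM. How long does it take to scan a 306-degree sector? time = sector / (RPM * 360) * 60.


t = 306 / (20.6 * 360) * 60 = 2.48 s

2.48 s


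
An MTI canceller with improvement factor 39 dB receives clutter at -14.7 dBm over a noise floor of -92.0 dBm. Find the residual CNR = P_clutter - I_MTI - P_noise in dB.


CNR = -14.7 - 39 - (-92.0) = 38.3 dB

38.3 dB


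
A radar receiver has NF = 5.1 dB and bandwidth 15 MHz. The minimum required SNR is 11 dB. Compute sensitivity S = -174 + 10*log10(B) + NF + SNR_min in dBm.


10*log10(15000000.0) = 71.76
S = -174 + 71.76 + 5.1 + 11 = -86.1 dBm

-86.1 dBm


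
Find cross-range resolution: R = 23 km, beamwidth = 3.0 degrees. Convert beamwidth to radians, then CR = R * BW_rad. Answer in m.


BW_rad = 0.052359878
CR = 23000 * 0.052359878 = 1204.3 m

1204.3 m


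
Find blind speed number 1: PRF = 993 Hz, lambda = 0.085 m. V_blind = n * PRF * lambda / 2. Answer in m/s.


V_blind = 1 * 993 * 0.085 / 2 = 42.2 m/s

42.2 m/s


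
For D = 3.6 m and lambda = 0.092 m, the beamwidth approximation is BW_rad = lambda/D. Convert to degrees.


BW_rad = 0.092 / 3.6 = 0.025556
BW_deg = 1.46 degrees

1.46 degrees


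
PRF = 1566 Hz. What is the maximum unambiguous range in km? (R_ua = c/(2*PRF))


R_ua = 3e8 / (2 * 1566) = 95785.4 m = 95.8 km

95.8 km


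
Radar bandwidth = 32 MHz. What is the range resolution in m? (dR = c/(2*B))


dR = 3e8 / (2 * 32000000.0) = 4.69 m

4.69 m


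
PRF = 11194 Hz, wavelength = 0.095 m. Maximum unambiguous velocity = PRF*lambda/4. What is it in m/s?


V_ua = 11194 * 0.095 / 4 = 265.9 m/s

265.9 m/s


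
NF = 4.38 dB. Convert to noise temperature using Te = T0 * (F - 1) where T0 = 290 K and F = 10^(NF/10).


NF_lin = 10^(4.38/10) = 2.741574
Te = 290 * (2.741574 - 1) = 505.1 K

505.1 K


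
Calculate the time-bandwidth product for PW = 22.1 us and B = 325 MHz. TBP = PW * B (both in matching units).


TBP = 22.1 * 325 = 7182.5

7182.5


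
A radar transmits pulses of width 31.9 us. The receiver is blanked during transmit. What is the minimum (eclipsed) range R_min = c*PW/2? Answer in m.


R_min = 3e8 * 31.9e-6 / 2 = 4785.0 m

4785.0 m


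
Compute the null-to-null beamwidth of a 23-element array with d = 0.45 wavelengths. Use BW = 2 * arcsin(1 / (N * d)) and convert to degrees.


1/(N*d) = 1/(23*0.45) = 0.096618
BW = 2*arcsin(0.096618) = 11.1 degrees

11.1 degrees


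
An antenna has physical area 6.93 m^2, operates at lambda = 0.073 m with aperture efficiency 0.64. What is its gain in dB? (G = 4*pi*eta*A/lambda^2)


G_linear = 4*pi*0.64*6.93/0.073^2 = 10458.69
G_dB = 10*log10(10458.69) = 40.2 dB

40.2 dB


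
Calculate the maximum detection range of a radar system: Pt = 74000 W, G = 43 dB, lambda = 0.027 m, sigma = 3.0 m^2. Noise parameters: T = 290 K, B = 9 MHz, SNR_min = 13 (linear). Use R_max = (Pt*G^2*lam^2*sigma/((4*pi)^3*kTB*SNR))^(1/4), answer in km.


G_lin = 10^(43/10) = 19952.62315
R^4 = 74000 * 19952.62315^2 * 0.027^2 * 3.0 / ((4*pi)^3 * 1.38e-23 * 290 * 9000000.0 * 13)
R^4 = 6.93407e19 m^4
R_max = (6.93407e19)^(1/4) = 91253.0 m = 91.3 km

91.3 km


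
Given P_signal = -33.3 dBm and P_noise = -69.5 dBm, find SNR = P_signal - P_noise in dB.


SNR = -33.3 - (-69.5) = 36.2 dB

36.2 dB


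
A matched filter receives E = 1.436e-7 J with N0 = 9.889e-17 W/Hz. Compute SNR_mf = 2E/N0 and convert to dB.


SNR_lin = 2 * 1.436e-7 / 9.889e-17 = 2.904e9
SNR_dB = 10*log10(2.904e9) = 94.6 dB

94.6 dB


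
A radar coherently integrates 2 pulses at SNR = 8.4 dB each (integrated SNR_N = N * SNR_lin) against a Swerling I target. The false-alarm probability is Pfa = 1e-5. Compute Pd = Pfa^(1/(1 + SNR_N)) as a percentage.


SNR_lin = 10^(8.4/10) = 6.91831
SNR_N = 2 * 6.91831 = 13.83662
1/(1 + SNR_N) = 1/14.83662 = 0.0674008
Pd = (1e-5)^0.0674008 = 0.46025
Pd = 46.0%

46.0%
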